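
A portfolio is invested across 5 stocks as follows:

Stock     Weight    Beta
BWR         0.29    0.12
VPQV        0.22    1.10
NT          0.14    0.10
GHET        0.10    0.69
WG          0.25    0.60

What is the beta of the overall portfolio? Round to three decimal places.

β_P = Σ w_i β_i = 0.29×0.12 + 0.22×1.10 + 0.14×0.10 + 0.10×0.69 + 0.25×0.60 = 0.5098

0.510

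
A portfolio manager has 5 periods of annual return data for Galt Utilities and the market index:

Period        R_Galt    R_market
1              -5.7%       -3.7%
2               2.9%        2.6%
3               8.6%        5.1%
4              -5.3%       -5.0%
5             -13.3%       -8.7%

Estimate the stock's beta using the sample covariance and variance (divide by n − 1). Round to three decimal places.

Mean R_i = (-5.7 + 2.9 + 8.6 − 5.3 − 13.3) / 5 = -2.5600%
Mean R_m = (-3.7 + 2.6 + 5.1 − 5.0 − 8.7) / 5 = -1.9400%
Σ(R_i − R̄_i)(R_m − R̄_m) = 189.8680  ⇒  Cov = 189.8680 / 4 = 47.4670
Σ(R_m − R̄_m)² = 128.3320  ⇒  Var(R_m) = 128.3320 / 4 = 32.0830
β = Cov / Var(R_m) = 47.4670 / 32.0830 = 1.4795

1.480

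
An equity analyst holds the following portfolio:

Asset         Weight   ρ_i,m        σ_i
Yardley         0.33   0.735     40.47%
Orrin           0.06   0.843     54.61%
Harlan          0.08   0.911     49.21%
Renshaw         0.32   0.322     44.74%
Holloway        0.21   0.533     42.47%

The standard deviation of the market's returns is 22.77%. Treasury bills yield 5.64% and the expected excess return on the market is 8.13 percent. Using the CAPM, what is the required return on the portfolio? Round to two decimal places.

β_Yardley = 0.735 × 40.47% / 22.77% = 1.3063
β_Orrin = 0.843 × 54.61% / 22.77% = 2.0218
β_Harlan = 0.911 × 49.21% / 22.77% = 1.9688
β_Renshaw = 0.322 × 44.74% / 22.77% = 0.6327
β_Holloway = 0.533 × 42.47% / 22.77% = 0.9941
β_P = Σ w_i β_i = 0.33×1.3063 + 0.06×2.0218 + 0.08×1.9688 + 0.32×0.6327 + 0.21×0.9941 = 1.1211
E(R_P) = R_f + β_P × MRP = 5.64% + 1.1211 × 8.13% = 14.75%

14.75%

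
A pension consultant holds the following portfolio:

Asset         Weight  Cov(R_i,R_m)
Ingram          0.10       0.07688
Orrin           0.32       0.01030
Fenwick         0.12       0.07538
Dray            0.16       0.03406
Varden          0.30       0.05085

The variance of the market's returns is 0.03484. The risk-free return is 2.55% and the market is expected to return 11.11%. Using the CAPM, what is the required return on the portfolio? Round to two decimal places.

12.56%

β_Ingram = 0.07688 / 0.03484 = 2.2067
β_Orrin = 0.01030 / 0.03484 = 0.2956
β_Fenwick = 0.07538 / 0.03484 = 2.1636
β_Dray = 0.03406 / 0.03484 = 0.9776
β_Varden = 0.05085 / 0.03484 = 1.4595
β_P = Σ w_i β_i = 0.10×2.2067 + 0.32×0.2956 + 0.12×2.1636 + 0.16×0.9776 + 0.30×1.4595 = 1.1692
MRP = 11.11% − 2.55% = 8.56%
E(R_P) = R_f + β_P × MRP = 2.55% + 1.1692 × 8.56% = 12.56%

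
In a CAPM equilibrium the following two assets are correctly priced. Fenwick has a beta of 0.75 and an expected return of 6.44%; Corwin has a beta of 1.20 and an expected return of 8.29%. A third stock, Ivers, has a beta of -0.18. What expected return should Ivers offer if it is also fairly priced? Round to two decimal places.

MRP (SML slope) = (8.29% − 6.44%) / (1.20 − 0.75) = 1.85% / 0.45 = 4.1111%
R_f (intercept) = 6.44% − 0.75 × 4.1111% = 3.3567%
E(R_Ivers) = R_f + β × MRP = 3.3567% + -0.18 × 4.1111% = 2.62%

2.62%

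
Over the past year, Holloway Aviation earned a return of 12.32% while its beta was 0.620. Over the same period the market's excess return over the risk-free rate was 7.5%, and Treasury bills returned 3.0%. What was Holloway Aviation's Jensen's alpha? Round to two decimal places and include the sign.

+4.67%

CAPM benchmark = R_f + β(R_m − R_f) = 3.0% + 0.620 × 7.5% = 7.6500%
α = actual − benchmark = 12.32% − 7.6500% = +4.67%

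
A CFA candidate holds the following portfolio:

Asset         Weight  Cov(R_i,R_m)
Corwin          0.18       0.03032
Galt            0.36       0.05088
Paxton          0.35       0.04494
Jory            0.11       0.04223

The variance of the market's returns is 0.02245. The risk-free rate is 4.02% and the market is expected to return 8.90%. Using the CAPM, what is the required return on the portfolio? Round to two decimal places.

13.62%

β_Corwin = 0.03032 / 0.02245 = 1.3506
β_Galt = 0.05088 / 0.02245 = 2.2664
β_Paxton = 0.04494 / 0.02245 = 2.0018
β_Jory = 0.04223 / 0.02245 = 1.8811
β_P = Σ w_i β_i = 0.18×1.3506 + 0.36×2.2664 + 0.35×2.0018 + 0.11×1.8811 = 1.9666
MRP = 8.90% − 4.02% = 4.88%
E(R_P) = R_f + β_P × MRP = 4.02% + 1.9666 × 4.88% = 13.62%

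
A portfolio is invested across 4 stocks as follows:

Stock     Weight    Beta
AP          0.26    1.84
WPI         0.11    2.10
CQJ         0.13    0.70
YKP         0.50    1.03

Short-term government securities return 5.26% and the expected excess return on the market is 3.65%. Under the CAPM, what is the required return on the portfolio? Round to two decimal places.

β_P = Σ w_i β_i = 0.26×1.84 + 0.11×2.10 + 0.13×0.70 + 0.50×1.03 = 1.3154
E(R_P) = R_f + β_P × MRP = 5.26% + 1.3154 × 3.65% = 10.06%

10.06%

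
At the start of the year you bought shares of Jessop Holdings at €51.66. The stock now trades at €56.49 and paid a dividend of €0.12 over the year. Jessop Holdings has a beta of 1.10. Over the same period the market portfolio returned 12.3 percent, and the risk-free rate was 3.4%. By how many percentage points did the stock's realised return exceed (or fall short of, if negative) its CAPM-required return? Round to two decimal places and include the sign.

Realised HPR = (P1 + D1 − P0) / P0 = (56.49 + 0.12 − 51.66) / 51.66 = 4.95 / 51.66 = 9.5819%
MRP = 12.3% − 3.4% = 8.90%
CAPM required = R_f + β·MRP = 3.4% + 1.10 × 8.9% = 13.1900%
α = realised − required = 9.5819% − 13.1900% = -3.61%

-3.61%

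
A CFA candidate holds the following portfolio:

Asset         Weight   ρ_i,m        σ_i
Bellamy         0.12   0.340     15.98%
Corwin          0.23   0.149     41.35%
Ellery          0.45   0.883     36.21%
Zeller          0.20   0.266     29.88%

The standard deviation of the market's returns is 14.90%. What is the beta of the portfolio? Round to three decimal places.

1.211

β_Bellamy = 0.340 × 15.98% / 14.90% = 0.3646
β_Corwin = 0.149 × 41.35% / 14.90% = 0.4135
β_Ellery = 0.883 × 36.21% / 14.90% = 2.1459
β_Zeller = 0.266 × 29.88% / 14.90% = 0.5334
β_P = Σ w_i β_i = 0.12×0.3646 + 0.23×0.4135 + 0.45×2.1459 + 0.20×0.5334 = 1.2112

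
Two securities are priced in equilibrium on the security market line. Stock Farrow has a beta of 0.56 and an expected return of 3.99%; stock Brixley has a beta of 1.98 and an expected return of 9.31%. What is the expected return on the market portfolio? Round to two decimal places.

5.64%

Both satisfy E(R) = R_f + β·MRP, so the slope of the SML is
MRP = (9.31% − 3.99%) / (1.98 − 0.56) = 5.32% / 1.42 = 3.7465%
R_f = E(R_Farrow) − β_Farrow·MRP = 3.99% − 0.56 × 3.7465% = 1.8920%
E(R_m) = R_f + MRP = 1.8920% + 3.7465% = 5.64%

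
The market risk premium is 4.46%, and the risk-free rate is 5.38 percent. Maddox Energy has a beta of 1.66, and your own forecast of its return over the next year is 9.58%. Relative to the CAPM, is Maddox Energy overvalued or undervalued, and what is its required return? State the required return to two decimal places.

Required return = R_f + β·MRP = 5.38% + 1.66 × 4.46% = 12.78%
Forecast 9.58% < required 12.78% → the stock plots below the SML → overvalued.

Overvalued; required return 12.78%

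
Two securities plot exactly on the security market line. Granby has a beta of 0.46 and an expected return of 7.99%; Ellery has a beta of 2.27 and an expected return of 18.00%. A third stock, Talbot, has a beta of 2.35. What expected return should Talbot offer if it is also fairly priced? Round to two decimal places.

18.44%

MRP (SML slope) = (18.00% − 7.99%) / (2.27 − 0.46) = 10.01% / 1.81 = 5.5304%
R_f (intercept) = 7.99% − 0.46 × 5.5304% = 5.4460%
E(R_Talbot) = R_f + β × MRP = 5.4460% + 2.35 × 5.5304% = 18.44%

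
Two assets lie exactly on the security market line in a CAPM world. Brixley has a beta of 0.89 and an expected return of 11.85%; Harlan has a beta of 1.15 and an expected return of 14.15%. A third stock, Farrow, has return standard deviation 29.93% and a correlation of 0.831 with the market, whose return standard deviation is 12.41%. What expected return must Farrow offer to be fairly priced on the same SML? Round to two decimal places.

21.71%

MRP = (14.15% − 11.85%) / (1.15 − 0.89) = 8.8462%
R_f = 11.85% − 0.89 × 8.8462% = 3.9769%
β_Farrow = ρ·σ_i/σ_m = 0.831 × 29.93 / 12.41 = 2.0042
E(R_Farrow) = R_f + β × MRP = 3.9769% + 2.0042 × 8.8462% = 21.71%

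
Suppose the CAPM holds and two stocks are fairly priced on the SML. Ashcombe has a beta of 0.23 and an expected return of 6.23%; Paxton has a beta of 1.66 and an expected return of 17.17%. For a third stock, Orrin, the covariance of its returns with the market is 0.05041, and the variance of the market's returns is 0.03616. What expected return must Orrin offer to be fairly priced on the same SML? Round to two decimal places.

MRP = (17.17% − 6.23%) / (1.66 − 0.23) = 7.6503%
R_f = 6.23% − 0.23 × 7.6503% = 4.4704%
β_Orrin = Cov / Var(R_m) = 0.05041 / 0.03616 = 1.3941
E(R_Orrin) = R_f + β × MRP = 4.4704% + 1.3941 × 7.6503% = 15.14%

15.14%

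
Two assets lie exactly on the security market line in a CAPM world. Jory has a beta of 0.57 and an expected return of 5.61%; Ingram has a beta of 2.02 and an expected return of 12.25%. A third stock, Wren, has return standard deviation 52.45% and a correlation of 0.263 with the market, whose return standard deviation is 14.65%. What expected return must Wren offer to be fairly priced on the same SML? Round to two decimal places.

7.31%

MRP = (12.25% − 5.61%) / (2.02 − 0.57) = 4.5793%
R_f = 5.61% − 0.57 × 4.5793% = 2.9998%
β_Wren = ρ·σ_i/σ_m = 0.263 × 52.45 / 14.65 = 0.9416
E(R_Wren) = R_f + β × MRP = 2.9998% + 0.9416 × 4.5793% = 7.31%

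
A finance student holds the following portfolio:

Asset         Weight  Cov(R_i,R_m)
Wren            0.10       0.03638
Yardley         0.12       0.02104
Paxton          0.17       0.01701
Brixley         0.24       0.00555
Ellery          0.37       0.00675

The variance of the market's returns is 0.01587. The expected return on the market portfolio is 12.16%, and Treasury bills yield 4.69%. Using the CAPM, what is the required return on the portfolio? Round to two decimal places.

10.75%

β_Wren = 0.03638 / 0.01587 = 2.2924
β_Yardley = 0.02104 / 0.01587 = 1.3258
β_Paxton = 0.01701 / 0.01587 = 1.0718
β_Brixley = 0.00555 / 0.01587 = 0.3497
β_Ellery = 0.00675 / 0.01587 = 0.4253
β_P = Σ w_i β_i = 0.10×2.2924 + 0.12×1.3258 + 0.17×1.0718 + 0.24×0.3497 + 0.37×0.4253 = 0.8118
MRP = 12.16% − 4.69% = 7.47%
E(R_P) = R_f + β_P × MRP = 4.69% + 0.8118 × 7.47% = 10.75%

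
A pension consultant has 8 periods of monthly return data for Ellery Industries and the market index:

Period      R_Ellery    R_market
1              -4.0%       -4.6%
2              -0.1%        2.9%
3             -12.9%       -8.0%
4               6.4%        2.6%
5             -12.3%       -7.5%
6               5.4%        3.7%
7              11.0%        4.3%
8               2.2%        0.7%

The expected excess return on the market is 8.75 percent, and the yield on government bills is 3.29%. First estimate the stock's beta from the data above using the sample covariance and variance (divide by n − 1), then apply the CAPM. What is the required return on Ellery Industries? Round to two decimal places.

17.29%

Mean R_i = (-4.0 − 0.1 − 12.9 + 6.4 − 12.3 + 5.4 + 11.0 + 2.2) / 8 = -0.5375%
Mean R_m = (-4.6 + 2.9 − 8.0 + 2.6 − 7.5 + 3.7 + 4.3 + 0.7) / 8 = -0.7375%
Σ(R_i − R̄_i)(R_m − R̄_m) = 295.8488  ⇒  Cov = 295.8488 / 7 = 42.2641
Σ(R_m − R̄_m)² = 184.8988  ⇒  Var(R_m) = 184.8988 / 7 = 26.4141
β = Cov / Var(R_m) = 42.2641 / 26.4141 = 1.6001
E(R) = R_f + β × MRP = 3.29% + 1.6001 × 8.75% = 17.29%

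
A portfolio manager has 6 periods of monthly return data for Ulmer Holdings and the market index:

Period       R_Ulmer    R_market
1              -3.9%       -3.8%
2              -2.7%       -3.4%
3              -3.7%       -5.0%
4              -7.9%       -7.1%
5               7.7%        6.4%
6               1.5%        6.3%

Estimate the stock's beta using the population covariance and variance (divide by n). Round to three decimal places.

Mean R_i = (-3.9 − 2.7 − 3.7 − 7.9 + 7.7 + 1.5) / 6 = -1.5000%
Mean R_m = (-3.8 − 3.4 − 5.0 − 7.1 + 6.4 + 6.3) / 6 = -1.1000%
Σ(R_i − R̄_i)(R_m − R̄_m) = 147.4200  ⇒  Cov = 147.4200 / 6 = 24.5700
Σ(R_m − R̄_m)² = 174.8000  ⇒  Var(R_m) = 174.8000 / 6 = 29.1333
β = Cov / Var(R_m) = 24.5700 / 29.1333 = 0.8434

0.843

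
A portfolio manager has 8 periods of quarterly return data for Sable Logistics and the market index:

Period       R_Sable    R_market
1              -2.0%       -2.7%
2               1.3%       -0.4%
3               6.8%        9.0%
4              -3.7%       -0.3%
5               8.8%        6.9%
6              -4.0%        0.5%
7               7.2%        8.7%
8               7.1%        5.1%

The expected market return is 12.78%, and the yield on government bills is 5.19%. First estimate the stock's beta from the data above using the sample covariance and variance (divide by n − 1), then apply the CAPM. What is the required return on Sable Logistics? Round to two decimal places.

13.01%

Mean R_i = (-2.0 + 1.3 + 6.8 − 3.7 + 8.8 − 4.0 + 7.2 + 7.1) / 8 = 2.6875%
Mean R_m = (-2.7 − 0.4 + 9.0 − 0.3 + 6.9 + 0.5 + 8.7 + 5.1) / 8 = 3.3500%
Σ(R_i − R̄_i)(R_m − R̄_m) = 152.7350  ⇒  Cov = 152.7350 / 7 = 21.8193
Σ(R_m − R̄_m)² = 148.3200  ⇒  Var(R_m) = 148.3200 / 7 = 21.1886
β = Cov / Var(R_m) = 21.8193 / 21.1886 = 1.0298
MRP = 12.78% − 5.19% = 7.59%
E(R) = R_f + β × MRP = 5.19% + 1.0298 × 7.59% = 13.01%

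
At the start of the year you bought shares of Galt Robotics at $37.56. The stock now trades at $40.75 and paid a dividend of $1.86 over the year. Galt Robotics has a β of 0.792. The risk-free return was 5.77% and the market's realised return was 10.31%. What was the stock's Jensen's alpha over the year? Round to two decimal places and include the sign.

Realised HPR = (P1 + D1 − P0) / P0 = (40.75 + 1.86 − 37.56) / 37.56 = 5.05 / 37.56 = 13.4452%
MRP = 10.31% − 5.77% = 4.54%
CAPM required = R_f + β·MRP = 5.77% + 0.792 × 4.54% = 9.36568%
α = realised − required = 13.4452% − 9.36568% = +4.08%

+4.08%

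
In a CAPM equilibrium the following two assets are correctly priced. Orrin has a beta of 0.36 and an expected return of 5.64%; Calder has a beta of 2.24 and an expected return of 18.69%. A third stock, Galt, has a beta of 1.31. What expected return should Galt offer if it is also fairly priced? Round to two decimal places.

12.23%

MRP (SML slope) = (18.69% − 5.64%) / (2.24 − 0.36) = 13.05% / 1.88 = 6.9415%
R_f (intercept) = 5.64% − 0.36 × 6.9415% = 3.1411%
E(R_Galt) = R_f + β × MRP = 3.1411% + 1.31 × 6.9415% = 12.23%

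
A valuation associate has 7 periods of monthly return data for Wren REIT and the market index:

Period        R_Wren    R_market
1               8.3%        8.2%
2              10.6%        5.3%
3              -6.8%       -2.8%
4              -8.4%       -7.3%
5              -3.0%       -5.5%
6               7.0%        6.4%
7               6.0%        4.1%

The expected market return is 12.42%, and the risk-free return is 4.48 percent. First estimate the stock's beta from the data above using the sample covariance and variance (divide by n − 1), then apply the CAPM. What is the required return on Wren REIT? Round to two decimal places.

Mean R_i = (8.3 + 10.6 − 6.8 − 8.4 − 3.0 + 7.0 + 6.0) / 7 = 1.9571%
Mean R_m = (8.2 + 5.3 − 2.8 − 7.3 − 5.5 + 6.4 + 4.1) / 7 = 1.2000%
Σ(R_i − R̄_i)(R_m − R̄_m) = 274.0600  ⇒  Cov = 274.0600 / 6 = 45.6767
Σ(R_m − R̄_m)² = 234.4000  ⇒  Var(R_m) = 234.4000 / 6 = 39.0667
β = Cov / Var(R_m) = 45.6767 / 39.0667 = 1.1692
MRP = 12.42% − 4.48% = 7.94%
E(R) = R_f + β × MRP = 4.48% + 1.1692 × 7.94% = 13.76%

13.76%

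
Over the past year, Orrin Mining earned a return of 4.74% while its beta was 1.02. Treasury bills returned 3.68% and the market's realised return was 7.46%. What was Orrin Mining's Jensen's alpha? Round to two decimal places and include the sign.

Market excess return = 7.46% − 3.68% = 3.78%
CAPM benchmark = R_f + β(R_m − R_f) = 3.68% + 1.02 × 3.78% = 7.5356%
α = actual − benchmark = 4.74% − 7.5356% = -2.80%

-2.80%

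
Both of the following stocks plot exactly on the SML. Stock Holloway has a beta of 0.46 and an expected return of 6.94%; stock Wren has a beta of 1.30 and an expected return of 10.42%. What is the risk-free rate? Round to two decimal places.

5.03%

Both satisfy E(R) = R_f + β·MRP, so the slope of the SML is
MRP = (10.42% − 6.94%) / (1.30 − 0.46) = 3.48% / 0.84 = 4.1429%
R_f = E(R_Holloway) − β_Holloway·MRP = 6.94% − 0.46 × 4.1429% = 5.0343%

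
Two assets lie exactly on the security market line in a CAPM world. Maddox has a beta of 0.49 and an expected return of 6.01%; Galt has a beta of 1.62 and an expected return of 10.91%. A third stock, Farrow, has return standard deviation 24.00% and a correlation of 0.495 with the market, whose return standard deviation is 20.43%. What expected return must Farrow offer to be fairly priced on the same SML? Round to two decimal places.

MRP = (10.91% − 6.01%) / (1.62 − 0.49) = 4.3363%
R_f = 6.01% − 0.49 × 4.3363% = 3.8852%
β_Farrow = ρ·σ_i/σ_m = 0.495 × 24.00 / 20.43 = 0.5815
E(R_Farrow) = R_f + β × MRP = 3.8852% + 0.5815 × 4.3363% = 6.41%

6.41%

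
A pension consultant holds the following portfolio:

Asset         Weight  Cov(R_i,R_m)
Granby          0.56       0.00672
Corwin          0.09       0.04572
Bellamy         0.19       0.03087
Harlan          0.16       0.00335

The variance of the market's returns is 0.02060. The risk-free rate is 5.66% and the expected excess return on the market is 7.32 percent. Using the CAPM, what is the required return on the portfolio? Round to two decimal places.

β_Granby = 0.00672 / 0.02060 = 0.3262
β_Corwin = 0.04572 / 0.02060 = 2.2194
β_Bellamy = 0.03087 / 0.02060 = 1.4985
β_Harlan = 0.00335 / 0.02060 = 0.1626
β_P = Σ w_i β_i = 0.56×0.3262 + 0.09×2.2194 + 0.19×1.4985 + 0.16×0.1626 = 0.6931
E(R_P) = R_f + β_P × MRP = 5.66% + 0.6931 × 7.32% = 10.73%

10.73%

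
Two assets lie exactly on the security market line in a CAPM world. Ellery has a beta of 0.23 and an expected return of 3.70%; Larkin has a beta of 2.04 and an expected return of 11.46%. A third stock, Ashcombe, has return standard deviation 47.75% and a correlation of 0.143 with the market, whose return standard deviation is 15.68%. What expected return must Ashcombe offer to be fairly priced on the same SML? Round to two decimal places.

4.58%

MRP = (11.46% − 3.70%) / (2.04 − 0.23) = 4.2873%
R_f = 3.70% − 0.23 × 4.2873% = 2.7139%
β_Ashcombe = ρ·σ_i/σ_m = 0.143 × 47.75 / 15.68 = 0.4355
E(R_Ashcombe) = R_f + β × MRP = 2.7139% + 0.4355 × 4.2873% = 4.58%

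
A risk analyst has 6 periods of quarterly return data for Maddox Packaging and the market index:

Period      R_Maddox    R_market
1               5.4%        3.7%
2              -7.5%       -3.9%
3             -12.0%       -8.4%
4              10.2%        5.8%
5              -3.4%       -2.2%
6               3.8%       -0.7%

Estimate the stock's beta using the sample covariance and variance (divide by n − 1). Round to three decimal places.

1.584

Mean R_i = (5.4 − 7.5 − 12.0 + 10.2 − 3.4 + 3.8) / 6 = -0.5833%
Mean R_m = (3.7 − 3.9 − 8.4 + 5.8 − 2.2 − 0.7) / 6 = -0.9500%
Σ(R_i − R̄_i)(R_m − R̄_m) = 210.6850  ⇒  Cov = 210.6850 / 5 = 42.1370
Σ(R_m − R̄_m)² = 133.0150  ⇒  Var(R_m) = 133.0150 / 5 = 26.6030
β = Cov / Var(R_m) = 42.1370 / 26.6030 = 1.5839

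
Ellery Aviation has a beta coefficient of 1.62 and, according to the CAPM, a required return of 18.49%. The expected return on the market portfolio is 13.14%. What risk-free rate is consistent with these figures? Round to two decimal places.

4.51%

E(R) = R_f + β(E(R_m) − R_f) = R_f(1 − β) + β·E(R_m)
18.49% = R_f × (1 − 1.62) + 1.62 × 13.14%
18.49% = R_f × -0.62 + 21.2868%
R_f = (18.49% − 21.2868%) / -0.62 = 4.51%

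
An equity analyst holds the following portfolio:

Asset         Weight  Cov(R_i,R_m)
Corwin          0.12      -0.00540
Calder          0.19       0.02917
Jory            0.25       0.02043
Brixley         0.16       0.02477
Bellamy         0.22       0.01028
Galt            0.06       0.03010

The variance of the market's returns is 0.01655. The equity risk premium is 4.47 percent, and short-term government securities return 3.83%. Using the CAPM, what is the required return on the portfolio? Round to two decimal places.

8.70%

β_Corwin = -0.00540 / 0.01655 = -0.3263
β_Calder = 0.02917 / 0.01655 = 1.7625
β_Jory = 0.02043 / 0.01655 = 1.2344
β_Brixley = 0.02477 / 0.01655 = 1.4967
β_Bellamy = 0.01028 / 0.01655 = 0.6211
β_Galt = 0.03010 / 0.01655 = 1.8187
β_P = Σ w_i β_i = 0.12×-0.3263 + 0.19×1.7625 + 0.25×1.2344 + 0.16×1.4967 + 0.22×0.6211 + 0.06×1.8187 = 1.0896
E(R_P) = R_f + β_P × MRP = 3.83% + 1.0896 × 4.47% = 8.70%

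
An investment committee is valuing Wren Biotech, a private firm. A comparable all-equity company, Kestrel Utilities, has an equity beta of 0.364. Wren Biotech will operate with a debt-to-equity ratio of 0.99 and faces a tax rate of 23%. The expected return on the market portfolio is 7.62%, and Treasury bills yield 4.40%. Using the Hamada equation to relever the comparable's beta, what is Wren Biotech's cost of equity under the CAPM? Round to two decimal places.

β_L = β_U × [1 + (1 − t)(D/E)] = 0.364 × [1 + (1 − 0.23) × 0.99]
    = 0.364 × [1 + 0.77 × 0.99] = 0.364 × 1.7623 = 0.6415
MRP = 7.62% − 4.40% = 3.22%
E(R) = R_f + β_L × MRP = 4.40% + 0.6415 × 3.22% = 6.47%

6.47%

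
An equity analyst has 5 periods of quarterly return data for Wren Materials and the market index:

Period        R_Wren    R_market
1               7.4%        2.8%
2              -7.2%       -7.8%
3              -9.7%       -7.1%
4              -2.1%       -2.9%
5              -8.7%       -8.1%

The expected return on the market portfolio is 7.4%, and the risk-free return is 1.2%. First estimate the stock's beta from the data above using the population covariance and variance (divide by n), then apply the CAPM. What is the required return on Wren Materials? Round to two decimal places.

Mean R_i = (7.4 − 7.2 − 9.7 − 2.1 − 8.7) / 5 = -4.0600%
Mean R_m = (2.8 − 7.8 − 7.1 − 2.9 − 8.1) / 5 = -4.6200%
Σ(R_i − R̄_i)(R_m − R̄_m) = 128.5240  ⇒  Cov = 128.5240 / 5 = 25.7048
Σ(R_m − R̄_m)² = 86.3880  ⇒  Var(R_m) = 86.3880 / 5 = 17.2776
β = Cov / Var(R_m) = 25.7048 / 17.2776 = 1.4878
MRP = 7.4% − 1.2% = 6.20%
E(R) = R_f + β × MRP = 1.2% + 1.4878 × 6.2% = 10.42%

10.42%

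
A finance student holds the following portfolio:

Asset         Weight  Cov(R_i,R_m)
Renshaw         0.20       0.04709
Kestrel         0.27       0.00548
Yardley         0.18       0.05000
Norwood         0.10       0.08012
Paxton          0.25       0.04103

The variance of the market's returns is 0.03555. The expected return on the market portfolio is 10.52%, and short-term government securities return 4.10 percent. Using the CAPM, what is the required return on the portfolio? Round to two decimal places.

10.99%

β_Renshaw = 0.04709 / 0.03555 = 1.3246
β_Kestrel = 0.00548 / 0.03555 = 0.1541
β_Yardley = 0.05000 / 0.03555 = 1.4065
β_Norwood = 0.08012 / 0.03555 = 2.2537
β_Paxton = 0.04103 / 0.03555 = 1.1541
β_P = Σ w_i β_i = 0.20×1.3246 + 0.27×0.1541 + 0.18×1.4065 + 0.10×2.2537 + 0.25×1.1541 = 1.0736
MRP = 10.52% − 4.10% = 6.42%
E(R_P) = R_f + β_P × MRP = 4.10% + 1.0736 × 6.42% = 10.99%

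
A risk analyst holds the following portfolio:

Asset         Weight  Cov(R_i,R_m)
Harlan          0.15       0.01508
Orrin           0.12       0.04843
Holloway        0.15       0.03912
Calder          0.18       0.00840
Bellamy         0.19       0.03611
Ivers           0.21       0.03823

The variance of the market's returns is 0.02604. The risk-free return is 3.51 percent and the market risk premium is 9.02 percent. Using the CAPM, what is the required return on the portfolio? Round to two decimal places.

14.02%

β_Harlan = 0.01508 / 0.02604 = 0.5791
β_Orrin = 0.04843 / 0.02604 = 1.8598
β_Holloway = 0.03912 / 0.02604 = 1.5023
β_Calder = 0.00840 / 0.02604 = 0.3226
β_Bellamy = 0.03611 / 0.02604 = 1.3867
β_Ivers = 0.03823 / 0.02604 = 1.4681
β_P = Σ w_i β_i = 0.15×0.5791 + 0.12×1.8598 + 0.15×1.5023 + 0.18×0.3226 + 0.19×1.3867 + 0.21×1.4681 = 1.1652
E(R_P) = R_f + β_P × MRP = 3.51% + 1.1652 × 9.02% = 14.02%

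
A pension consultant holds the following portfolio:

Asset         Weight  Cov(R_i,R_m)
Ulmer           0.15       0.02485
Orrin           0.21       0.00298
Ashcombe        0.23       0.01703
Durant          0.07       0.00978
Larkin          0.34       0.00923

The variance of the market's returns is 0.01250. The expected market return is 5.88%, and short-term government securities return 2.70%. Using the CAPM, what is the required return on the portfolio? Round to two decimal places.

β_Ulmer = 0.02485 / 0.01250 = 1.9880
β_Orrin = 0.00298 / 0.01250 = 0.2384
β_Ashcombe = 0.01703 / 0.01250 = 1.3624
β_Durant = 0.00978 / 0.01250 = 0.7824
β_Larkin = 0.00923 / 0.01250 = 0.7384
β_P = Σ w_i β_i = 0.15×1.9880 + 0.21×0.2384 + 0.23×1.3624 + 0.07×0.7824 + 0.34×0.7384 = 0.9674
MRP = 5.88% − 2.70% = 3.18%
E(R_P) = R_f + β_P × MRP = 2.70% + 0.9674 × 3.18% = 5.78%

5.78%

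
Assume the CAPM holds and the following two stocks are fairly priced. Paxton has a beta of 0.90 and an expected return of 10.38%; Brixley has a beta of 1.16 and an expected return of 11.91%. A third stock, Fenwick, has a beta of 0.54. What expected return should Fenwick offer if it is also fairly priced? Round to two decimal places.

MRP (SML slope) = (11.91% − 10.38%) / (1.16 − 0.90) = 1.53% / 0.26 = 5.8846%
R_f (intercept) = 10.38% − 0.90 × 5.8846% = 5.0839%
E(R_Fenwick) = R_f + β × MRP = 5.0839% + 0.54 × 5.8846% = 8.26%

8.26%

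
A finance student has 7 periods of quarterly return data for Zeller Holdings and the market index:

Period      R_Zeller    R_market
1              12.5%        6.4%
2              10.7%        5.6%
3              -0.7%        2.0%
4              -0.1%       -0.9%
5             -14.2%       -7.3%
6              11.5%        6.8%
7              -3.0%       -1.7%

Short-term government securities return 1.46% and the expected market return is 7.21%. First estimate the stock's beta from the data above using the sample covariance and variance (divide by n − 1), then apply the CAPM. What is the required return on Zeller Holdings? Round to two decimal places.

Mean R_i = (12.5 + 10.7 − 0.7 − 0.1 − 14.2 + 11.5 − 3.0) / 7 = 2.3857%
Mean R_m = (6.4 + 5.6 + 2.0 − 0.9 − 7.3 + 6.8 − 1.7) / 7 = 1.5571%
Σ(R_i − R̄_i)(R_m − R̄_m) = 299.5657  ⇒  Cov = 299.5657 / 6 = 49.9276
Σ(R_m − R̄_m)² = 162.5771  ⇒  Var(R_m) = 162.5771 / 6 = 27.0962
β = Cov / Var(R_m) = 49.9276 / 27.0962 = 1.8426
MRP = 7.21% − 1.46% = 5.75%
E(R) = R_f + β × MRP = 1.46% + 1.8426 × 5.75% = 12.05%

12.05%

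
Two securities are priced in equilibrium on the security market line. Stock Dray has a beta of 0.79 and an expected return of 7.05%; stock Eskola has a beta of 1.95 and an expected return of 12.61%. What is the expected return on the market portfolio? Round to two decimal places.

8.06%

Both satisfy E(R) = R_f + β·MRP, so the slope of the SML is
MRP = (12.61% − 7.05%) / (1.95 − 0.79) = 5.56% / 1.16 = 4.7931%
R_f = E(R_Dray) − β_Dray·MRP = 7.05% − 0.79 × 4.7931% = 3.2635%
E(R_m) = R_f + MRP = 3.2635% + 4.7931% = 8.06%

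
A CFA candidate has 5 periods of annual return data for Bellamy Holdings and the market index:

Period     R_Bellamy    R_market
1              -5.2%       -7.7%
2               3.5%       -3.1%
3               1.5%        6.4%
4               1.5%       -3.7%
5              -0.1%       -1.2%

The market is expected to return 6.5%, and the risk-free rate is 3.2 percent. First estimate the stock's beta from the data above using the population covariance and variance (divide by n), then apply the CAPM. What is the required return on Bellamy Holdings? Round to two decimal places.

4.29%

Mean R_i = (-5.2 + 3.5 + 1.5 + 1.5 − 0.1) / 5 = 0.2400%
Mean R_m = (-7.7 − 3.1 + 6.4 − 3.7 − 1.2) / 5 = -1.8600%
Σ(R_i − R̄_i)(R_m − R̄_m) = 35.5920  ⇒  Cov = 35.5920 / 5 = 7.1184
Σ(R_m − R̄_m)² = 107.6920  ⇒  Var(R_m) = 107.6920 / 5 = 21.5384
β = Cov / Var(R_m) = 7.1184 / 21.5384 = 0.3305
MRP = 6.5% − 3.2% = 3.30%
E(R) = R_f + β × MRP = 3.2% + 0.3305 × 3.3% = 4.29%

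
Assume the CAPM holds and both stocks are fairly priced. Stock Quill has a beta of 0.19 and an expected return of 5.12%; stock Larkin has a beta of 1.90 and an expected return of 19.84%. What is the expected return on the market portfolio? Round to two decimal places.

12.09%

Both satisfy E(R) = R_f + β·MRP, so the slope of the SML is
MRP = (19.84% − 5.12%) / (1.90 − 0.19) = 14.72% / 1.71 = 8.6082%
R_f = E(R_Quill) − β_Quill·MRP = 5.12% − 0.19 × 8.6082% = 3.4844%
E(R_m) = R_f + MRP = 3.4844% + 8.6082% = 12.09%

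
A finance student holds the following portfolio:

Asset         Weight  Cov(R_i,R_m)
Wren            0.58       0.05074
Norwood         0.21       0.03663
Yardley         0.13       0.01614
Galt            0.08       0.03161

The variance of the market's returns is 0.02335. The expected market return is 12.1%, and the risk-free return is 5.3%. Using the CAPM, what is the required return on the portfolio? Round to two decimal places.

β_Wren = 0.05074 / 0.02335 = 2.1730
β_Norwood = 0.03663 / 0.02335 = 1.5687
β_Yardley = 0.01614 / 0.02335 = 0.6912
β_Galt = 0.03161 / 0.02335 = 1.3537
β_P = Σ w_i β_i = 0.58×2.1730 + 0.21×1.5687 + 0.13×0.6912 + 0.08×1.3537 = 1.7879
MRP = 12.1% − 5.3% = 6.80%
E(R_P) = R_f + β_P × MRP = 5.3% + 1.7879 × 6.8% = 17.46%

17.46%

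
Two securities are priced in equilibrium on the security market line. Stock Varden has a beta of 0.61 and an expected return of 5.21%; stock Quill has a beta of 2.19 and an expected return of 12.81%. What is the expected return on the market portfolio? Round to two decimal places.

Both satisfy E(R) = R_f + β·MRP, so the slope of the SML is
MRP = (12.81% − 5.21%) / (2.19 − 0.61) = 7.60% / 1.58 = 4.8101%
R_f = E(R_Varden) − β_Varden·MRP = 5.21% − 0.61 × 4.8101% = 2.2758%
E(R_m) = R_f + MRP = 2.2758% + 4.8101% = 7.09%

7.09%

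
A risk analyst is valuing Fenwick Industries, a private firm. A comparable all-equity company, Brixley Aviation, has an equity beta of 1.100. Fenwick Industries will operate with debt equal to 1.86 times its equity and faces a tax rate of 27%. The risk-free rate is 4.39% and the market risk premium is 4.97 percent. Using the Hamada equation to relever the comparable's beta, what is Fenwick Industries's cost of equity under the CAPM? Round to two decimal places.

17.28%

β_L = β_U × [1 + (1 − t)(D/E)] = 1.100 × [1 + (1 − 0.27) × 1.86]
    = 1.100 × [1 + 0.73 × 1.86] = 1.100 × 2.3578 = 2.5936
E(R) = R_f + β_L × MRP = 4.39% + 2.5936 × 4.97% = 17.28%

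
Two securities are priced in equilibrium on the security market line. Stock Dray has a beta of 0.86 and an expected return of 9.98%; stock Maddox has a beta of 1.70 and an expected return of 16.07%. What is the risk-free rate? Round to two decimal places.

Both satisfy E(R) = R_f + β·MRP, so the slope of the SML is
MRP = (16.07% − 9.98%) / (1.70 − 0.86) = 6.09% / 0.84 = 7.2500%
R_f = E(R_Dray) − β_Dray·MRP = 9.98% − 0.86 × 7.2500% = 3.7450%

3.75%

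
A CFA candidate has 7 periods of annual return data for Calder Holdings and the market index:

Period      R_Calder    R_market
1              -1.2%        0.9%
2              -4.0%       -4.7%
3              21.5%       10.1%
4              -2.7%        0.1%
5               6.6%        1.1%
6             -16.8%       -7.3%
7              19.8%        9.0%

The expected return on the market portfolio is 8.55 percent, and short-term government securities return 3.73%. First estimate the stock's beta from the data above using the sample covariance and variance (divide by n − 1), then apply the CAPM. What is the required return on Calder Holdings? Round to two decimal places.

13.67%

Mean R_i = (-1.2 − 4.0 + 21.5 − 2.7 + 6.6 − 16.8 + 19.8) / 7 = 3.3143%
Mean R_m = (0.9 − 4.7 + 10.1 + 0.1 + 1.1 − 7.3 + 9.0) / 7 = 1.3143%
Σ(R_i − R̄_i)(R_m − R̄_m) = 512.2086  ⇒  Cov = 512.2086 / 6 = 85.3681
Σ(R_m − R̄_m)² = 248.3286  ⇒  Var(R_m) = 248.3286 / 6 = 41.3881
β = Cov / Var(R_m) = 85.3681 / 41.3881 = 2.0626
MRP = 8.55% − 3.73% = 4.82%
E(R) = R_f + β × MRP = 3.73% + 2.0626 × 4.82% = 13.67%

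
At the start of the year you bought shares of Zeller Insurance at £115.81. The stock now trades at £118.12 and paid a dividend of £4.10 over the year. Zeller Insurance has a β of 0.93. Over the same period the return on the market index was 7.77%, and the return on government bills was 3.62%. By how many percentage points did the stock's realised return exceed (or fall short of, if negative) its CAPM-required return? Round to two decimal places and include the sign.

-1.94%

Realised HPR = (P1 + D1 − P0) / P0 = (118.12 + 4.10 − 115.81) / 115.81 = 6.41 / 115.81 = 5.5349%
MRP = 7.77% − 3.62% = 4.15%
CAPM required = R_f + β·MRP = 3.62% + 0.93 × 4.15% = 7.4795%
α = realised − required = 5.5349% − 7.4795% = -1.94%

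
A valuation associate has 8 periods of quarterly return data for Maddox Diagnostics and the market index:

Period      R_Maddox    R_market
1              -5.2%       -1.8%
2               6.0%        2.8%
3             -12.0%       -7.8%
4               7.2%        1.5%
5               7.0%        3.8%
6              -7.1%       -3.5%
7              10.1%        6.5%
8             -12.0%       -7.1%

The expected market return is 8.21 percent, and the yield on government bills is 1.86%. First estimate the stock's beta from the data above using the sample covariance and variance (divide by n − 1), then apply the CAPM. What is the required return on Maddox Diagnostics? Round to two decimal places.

12.87%

Mean R_i = (-5.2 + 6.0 − 12.0 + 7.2 + 7.0 − 7.1 + 10.1 − 12.0) / 8 = -0.7500%
Mean R_m = (-1.8 + 2.8 − 7.8 + 1.5 + 3.8 − 3.5 + 6.5 − 7.1) / 8 = -0.7000%
Σ(R_i − R̄_i)(R_m − R̄_m) = 328.6600  ⇒  Cov = 328.6600 / 7 = 46.9514
Σ(R_m − R̄_m)² = 189.6000  ⇒  Var(R_m) = 189.6000 / 7 = 27.0857
β = Cov / Var(R_m) = 46.9514 / 27.0857 = 1.7334
MRP = 8.21% − 1.86% = 6.35%
E(R) = R_f + β × MRP = 1.86% + 1.7334 × 6.35% = 12.87%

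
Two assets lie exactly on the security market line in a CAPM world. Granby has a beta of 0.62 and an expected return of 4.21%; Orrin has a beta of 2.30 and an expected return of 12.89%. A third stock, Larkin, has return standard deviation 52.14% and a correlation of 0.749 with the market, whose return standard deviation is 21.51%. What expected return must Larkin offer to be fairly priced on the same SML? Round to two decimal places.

MRP = (12.89% − 4.21%) / (2.30 − 0.62) = 5.1667%
R_f = 4.21% − 0.62 × 5.1667% = 1.0066%
β_Larkin = ρ·σ_i/σ_m = 0.749 × 52.14 / 21.51 = 1.8156
E(R_Larkin) = R_f + β × MRP = 1.0066% + 1.8156 × 5.1667% = 10.39%

10.39%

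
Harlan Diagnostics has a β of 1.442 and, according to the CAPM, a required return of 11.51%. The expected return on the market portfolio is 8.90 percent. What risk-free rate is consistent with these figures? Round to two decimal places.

E(R) = R_f + β(E(R_m) − R_f) = R_f(1 − β) + β·E(R_m)
11.51% = R_f × (1 − 1.442) + 1.442 × 8.90%
11.51% = R_f × -0.442 + 12.83380%
R_f = (11.51% − 12.83380%) / -0.442 = 3.00%

3.00%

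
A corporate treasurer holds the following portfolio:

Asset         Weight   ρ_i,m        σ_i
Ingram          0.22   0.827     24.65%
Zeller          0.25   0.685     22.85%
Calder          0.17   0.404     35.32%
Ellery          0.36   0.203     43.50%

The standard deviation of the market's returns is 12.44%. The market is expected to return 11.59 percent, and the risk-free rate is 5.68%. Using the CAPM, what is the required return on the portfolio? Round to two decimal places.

β_Ingram = 0.827 × 24.65% / 12.44% = 1.6387
β_Zeller = 0.685 × 22.85% / 12.44% = 1.2582
β_Calder = 0.404 × 35.32% / 12.44% = 1.1470
β_Ellery = 0.203 × 43.50% / 12.44% = 0.7098
β_P = Σ w_i β_i = 0.22×1.6387 + 0.25×1.2582 + 0.17×1.1470 + 0.36×0.7098 = 1.1256
MRP = 11.59% − 5.68% = 5.91%
E(R_P) = R_f + β_P × MRP = 5.68% + 1.1256 × 5.91% = 12.33%

12.33%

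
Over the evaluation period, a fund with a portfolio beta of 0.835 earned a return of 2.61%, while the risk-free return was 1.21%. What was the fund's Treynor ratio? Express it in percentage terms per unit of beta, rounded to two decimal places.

1.68%

Treynor = (R_P − R_f) / β_P = (2.61% − 1.21%) / 0.8350 = 1.40% / 0.8350 = 1.68%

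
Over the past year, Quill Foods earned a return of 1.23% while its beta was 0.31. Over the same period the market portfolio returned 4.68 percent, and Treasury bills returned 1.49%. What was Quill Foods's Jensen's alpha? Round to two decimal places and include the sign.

-1.25%

Market excess return = 4.68% − 1.49% = 3.19%
CAPM benchmark = R_f + β(R_m − R_f) = 1.49% + 0.31 × 3.19% = 2.4789%
α = actual − benchmark = 1.23% − 2.4789% = -1.25%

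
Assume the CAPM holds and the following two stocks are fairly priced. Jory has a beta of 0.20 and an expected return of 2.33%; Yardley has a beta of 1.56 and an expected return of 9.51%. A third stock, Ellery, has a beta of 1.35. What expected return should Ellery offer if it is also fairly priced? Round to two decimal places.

MRP (SML slope) = (9.51% − 2.33%) / (1.56 − 0.20) = 7.18% / 1.36 = 5.2794%
R_f (intercept) = 2.33% − 0.20 × 5.2794% = 1.2741%
E(R_Ellery) = R_f + β × MRP = 1.2741% + 1.35 × 5.2794% = 8.40%

8.40%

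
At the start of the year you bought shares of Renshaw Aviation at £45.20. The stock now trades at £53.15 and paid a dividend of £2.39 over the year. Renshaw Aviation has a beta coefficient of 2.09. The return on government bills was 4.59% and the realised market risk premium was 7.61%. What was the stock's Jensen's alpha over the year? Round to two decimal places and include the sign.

+2.38%

Realised HPR = (P1 + D1 − P0) / P0 = (53.15 + 2.39 − 45.20) / 45.20 = 10.34 / 45.20 = 22.8761%
CAPM required = R_f + β·MRP = 4.59% + 2.09 × 7.61% = 20.4949%
α = realised − required = 22.8761% − 20.4949% = +2.38%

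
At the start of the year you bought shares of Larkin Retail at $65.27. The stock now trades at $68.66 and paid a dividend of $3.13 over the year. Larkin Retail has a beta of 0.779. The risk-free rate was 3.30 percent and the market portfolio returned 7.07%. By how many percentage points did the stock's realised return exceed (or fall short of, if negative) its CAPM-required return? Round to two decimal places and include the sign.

Realised HPR = (P1 + D1 − P0) / P0 = (68.66 + 3.13 − 65.27) / 65.27 = 6.52 / 65.27 = 9.9893%
MRP = 7.07% − 3.30% = 3.77%
CAPM required = R_f + β·MRP = 3.30% + 0.779 × 3.77% = 6.23683%
α = realised − required = 9.9893% − 6.23683% = +3.75%

+3.75%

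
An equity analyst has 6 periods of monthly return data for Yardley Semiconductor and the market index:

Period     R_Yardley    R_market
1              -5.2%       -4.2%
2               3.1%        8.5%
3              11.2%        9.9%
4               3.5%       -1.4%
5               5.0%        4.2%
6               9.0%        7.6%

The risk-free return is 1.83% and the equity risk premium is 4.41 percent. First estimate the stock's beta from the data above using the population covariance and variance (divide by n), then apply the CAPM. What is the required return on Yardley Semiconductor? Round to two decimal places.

Mean R_i = (-5.2 + 3.1 + 11.2 + 3.5 + 5.0 + 9.0) / 6 = 4.4333%
Mean R_m = (-4.2 + 8.5 + 9.9 − 1.4 + 4.2 + 7.6) / 6 = 4.1000%
Σ(R_i − R̄_i)(R_m − R̄_m) = 134.5100  ⇒  Cov = 134.5100 / 6 = 22.4183
Σ(R_m − R̄_m)² = 164.4000  ⇒  Var(R_m) = 164.4000 / 6 = 27.4000
β = Cov / Var(R_m) = 22.4183 / 27.4000 = 0.8182
E(R) = R_f + β × MRP = 1.83% + 0.8182 × 4.41% = 5.44%

5.44%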